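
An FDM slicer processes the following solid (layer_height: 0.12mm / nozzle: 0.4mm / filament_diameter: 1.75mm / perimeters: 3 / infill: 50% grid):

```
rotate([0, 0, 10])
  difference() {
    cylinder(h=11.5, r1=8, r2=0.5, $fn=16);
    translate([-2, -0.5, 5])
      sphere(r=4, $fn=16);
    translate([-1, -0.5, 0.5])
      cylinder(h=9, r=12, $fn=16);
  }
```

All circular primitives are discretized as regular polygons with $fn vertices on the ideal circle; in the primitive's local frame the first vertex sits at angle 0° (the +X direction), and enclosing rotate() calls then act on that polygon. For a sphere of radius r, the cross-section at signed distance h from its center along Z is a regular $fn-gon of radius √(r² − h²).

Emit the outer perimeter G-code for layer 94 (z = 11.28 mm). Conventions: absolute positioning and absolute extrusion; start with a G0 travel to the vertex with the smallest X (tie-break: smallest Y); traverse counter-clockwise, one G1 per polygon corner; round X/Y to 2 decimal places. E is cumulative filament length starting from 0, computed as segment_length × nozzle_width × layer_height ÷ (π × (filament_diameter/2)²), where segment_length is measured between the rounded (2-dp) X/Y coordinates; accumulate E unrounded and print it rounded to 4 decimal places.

At z = 11.28 mm: the cone: at t=0.981 of its height the radius interpolates to r₁+(r₂−r₁)t = 0.643, giving a regular 16-gon of that circumradius; the sphere at (-2, -0.5) is absent (|z−center|=6.280 > r=4); the cylinder at (-1, -0.5) is absent (z outside [0.5, 9.5]); Subtracting the remaining from the first: none of the subtracted shapes is present at this height, so the cone is unchanged — 1 connected region; (rotated 10° about Z; rotation is an isometry so areas/perimeters/island counts are preserved). The outline is a single polygon with 16 vertices. Extrusion per mm of travel: 0.4 × 0.12 / (π × 0.875²) = 0.019956. Accumulating E over each segment gives final E = 0.0802.

G0 X-0.63 Y-0.11 Z11.28
G1 X-0.54 Y-0.35 E0.0051
G1 X-0.37 Y-0.53 E0.0101
G1 X-0.14 Y-0.63 E0.0151
G1 X0.11 Y-0.63 E0.0201
G1 X0.35 Y-0.54 E0.0252
G1 X0.53 Y-0.37 E0.0301
G1 X0.63 Y-0.14 E0.0351
G1 X0.63 Y0.11 E0.0401
G1 X0.54 Y0.35 E0.0452
G1 X0.37 Y0.53 E0.0502
G1 X0.14 Y0.63 E0.0552
G1 X-0.11 Y0.63 E0.0602
G1 X-0.35 Y0.54 E0.0653
G1 X-0.53 Y0.37 E0.0702
G1 X-0.63 Y0.14 E0.0752
G1 X-0.63 Y-0.11 E0.0802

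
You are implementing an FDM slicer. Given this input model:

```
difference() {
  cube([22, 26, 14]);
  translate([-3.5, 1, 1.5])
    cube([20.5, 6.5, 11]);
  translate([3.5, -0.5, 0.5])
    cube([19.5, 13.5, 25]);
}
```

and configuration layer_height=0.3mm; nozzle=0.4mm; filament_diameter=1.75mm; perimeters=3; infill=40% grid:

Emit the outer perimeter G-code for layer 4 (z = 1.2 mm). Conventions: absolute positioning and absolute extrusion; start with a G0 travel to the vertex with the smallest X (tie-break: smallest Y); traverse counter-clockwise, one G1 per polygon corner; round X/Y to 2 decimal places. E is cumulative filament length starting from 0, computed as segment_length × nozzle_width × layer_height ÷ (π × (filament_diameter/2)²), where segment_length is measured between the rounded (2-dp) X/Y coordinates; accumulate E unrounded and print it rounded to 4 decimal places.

At z = 1.2 mm: the 22×26 cube contributes its full rectangle; the cube at (-3.5, 1) is not intersected at this z (z outside [1.5, 12.5]); the cube at (3.5, -0.5) is present — its section is the full 19.5×13.5 rectangle; Subtracting the remaining from the first: starting from the 22×26 cube, the 19.5×13.5 cube at (3.5, -0.5) partially overlaps it — only the 240.50 mm² overlap (of its 263.25 mm²) is removed, clipping the outline — 1 connected region. The outline is a single polygon with 6 vertices. Extrusion per mm of travel: 0.4 × 0.3 / (π × 0.875²) = 0.049890. Accumulating E over each segment gives final E = 4.7895.

G0 X0.00 Y0.00 Z1.20
G1 X3.50 Y0.00 E0.1746
G1 X3.50 Y13.00 E0.8232
G1 X22.00 Y13.00 E1.7462
G1 X22.00 Y26.00 E2.3947
G1 X0.00 Y26.00 E3.4923
G1 X0.00 Y0.00 E4.7895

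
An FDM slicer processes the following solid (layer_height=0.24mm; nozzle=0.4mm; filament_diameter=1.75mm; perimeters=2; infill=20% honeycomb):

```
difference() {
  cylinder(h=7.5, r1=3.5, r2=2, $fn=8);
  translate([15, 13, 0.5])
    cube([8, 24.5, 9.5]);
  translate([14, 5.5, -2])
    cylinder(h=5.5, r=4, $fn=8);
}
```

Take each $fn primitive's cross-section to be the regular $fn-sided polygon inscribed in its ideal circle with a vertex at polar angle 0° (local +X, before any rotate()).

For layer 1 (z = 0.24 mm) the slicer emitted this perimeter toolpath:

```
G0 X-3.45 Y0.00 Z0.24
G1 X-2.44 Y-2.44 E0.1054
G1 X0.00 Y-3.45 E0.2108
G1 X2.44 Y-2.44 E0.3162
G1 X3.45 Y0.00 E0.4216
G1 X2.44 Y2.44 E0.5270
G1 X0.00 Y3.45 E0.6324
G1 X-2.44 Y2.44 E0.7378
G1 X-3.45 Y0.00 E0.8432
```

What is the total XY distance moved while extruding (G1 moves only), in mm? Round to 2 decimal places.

21.13 mm

Sum the Euclidean lengths of each G1 segment: total = 21.13 mm.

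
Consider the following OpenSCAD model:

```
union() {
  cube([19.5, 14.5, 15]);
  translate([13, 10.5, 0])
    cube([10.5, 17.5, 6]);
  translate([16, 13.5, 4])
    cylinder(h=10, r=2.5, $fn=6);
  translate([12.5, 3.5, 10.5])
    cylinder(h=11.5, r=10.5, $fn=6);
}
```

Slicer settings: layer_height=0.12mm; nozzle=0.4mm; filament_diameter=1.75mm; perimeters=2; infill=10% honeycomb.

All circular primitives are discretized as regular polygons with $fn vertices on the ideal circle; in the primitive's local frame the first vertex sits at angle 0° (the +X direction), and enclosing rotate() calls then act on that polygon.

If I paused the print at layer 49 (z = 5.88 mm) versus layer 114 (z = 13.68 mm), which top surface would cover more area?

layer 49 (z = 5.88 mm)

Layer 49 (z = 5.88): the cube (footprint 19.5×14.5) is included at this height (area 282.75 mm²); the cube at (13, 10.5) (footprint 10.5×17.5) is included at this height (area 183.75 mm²); the cylinder at (16, 13.5): section is a regular 6-gon, circumradius r=2.5 (area = (6/2)·2.500²·sin(360°/6) = 16.24 mm²); the cylinder at (12.5, 3.5) is absent (z outside [10.5, 22]); Merging all regions: the regions partially overlap — summed areas 482.74 mm² minus the doubly-counted overlap 42.24 mm² gives 440.50 mm² — area = 440.50 mm². So its area = 440.50 mm². Layer 114 (z = 13.68): the cube (footprint 19.5×14.5) is included at this height (area 282.75 mm²); the cube at (13, 10.5) does not reach this height (z outside [0, 6]); the r=2.5 cylinder at (16, 13.5) gives a regular 6-gon of circumradius 2.5 (constant along its height) (area = (6/2)·2.500²·sin(360°/6) = 16.24 mm²); the r=10.5 cylinder at (12.5, 3.5) contributes a regular 6-gon of circumradius 10.5 (area = (6/2)·10.500²·sin(360°/6) = 286.44 mm²); Combining (union): the regions partially overlap — summed areas 585.43 mm² minus the doubly-counted overlap 202.87 mm² gives 382.56 mm² — area = 382.56 mm². So its area = 382.56 mm². Layer 49 is larger (440.50 vs 382.56 mm²).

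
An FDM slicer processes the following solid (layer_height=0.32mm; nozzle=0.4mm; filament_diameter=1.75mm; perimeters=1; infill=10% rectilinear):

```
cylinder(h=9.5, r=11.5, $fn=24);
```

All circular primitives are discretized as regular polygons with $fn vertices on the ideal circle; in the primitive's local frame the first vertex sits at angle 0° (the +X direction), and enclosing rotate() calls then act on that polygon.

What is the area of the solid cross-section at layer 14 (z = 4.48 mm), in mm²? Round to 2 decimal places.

At z = 4.48 mm: the r=11.5 cylinder gives a regular 24-gon of circumradius 11.5 (constant along its height) (area = (24/2)·11.500²·sin(360°/24) = 410.75 mm²). Overall, the cross-section is a single solid region. Net area = 410.75 mm².

410.75 mm²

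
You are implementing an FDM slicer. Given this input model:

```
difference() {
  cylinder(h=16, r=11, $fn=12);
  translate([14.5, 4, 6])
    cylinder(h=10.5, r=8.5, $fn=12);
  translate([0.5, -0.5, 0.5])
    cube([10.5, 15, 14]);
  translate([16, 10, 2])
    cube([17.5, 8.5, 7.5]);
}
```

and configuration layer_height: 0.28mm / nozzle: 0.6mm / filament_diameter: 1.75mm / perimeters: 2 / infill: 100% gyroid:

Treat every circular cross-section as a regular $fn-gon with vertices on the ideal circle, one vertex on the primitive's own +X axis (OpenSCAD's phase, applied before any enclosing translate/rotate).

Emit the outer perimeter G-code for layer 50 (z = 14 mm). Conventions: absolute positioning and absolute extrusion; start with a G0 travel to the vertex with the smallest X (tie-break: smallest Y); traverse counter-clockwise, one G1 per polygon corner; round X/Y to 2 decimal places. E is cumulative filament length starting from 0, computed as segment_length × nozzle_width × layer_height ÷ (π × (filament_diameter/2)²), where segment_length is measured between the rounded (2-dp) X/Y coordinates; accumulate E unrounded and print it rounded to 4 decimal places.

At z = 14 mm: the cylinder: section is a regular 12-gon, circumradius r=11; the cylinder at (14.5, 4): section is a regular 12-gon, circumradius r=8.5; the cube at (0.5, -0.5) is present — its section is the full 10.5×15 rectangle; the cube at (16, 10) is absent (z outside [2, 9.5]); Subtracting the remaining from the first: starting from the r=11 cylinder, the r=8.5 cylinder at (14.5, 4) partially overlaps it — only the 31.49 mm² overlap (of its 216.75 mm²) is removed, clipping the outline; the 10.5×15 cube at (0.5, -0.5) partially overlaps it — only the 63.77 mm² overlap (of its 157.50 mm²) is removed, clipping the outline — 1 connected region. The outline is a single polygon with 13 vertices. Extrusion per mm of travel: 0.6 × 0.28 / (π × 0.875²) = 0.069846. Accumulating E over each segment gives final E = 4.9279.

G0 X-11.00 Y0.00 Z14.00
G1 X-9.53 Y-5.50 E0.3976
G1 X-5.50 Y-9.53 E0.7957
G1 X0.00 Y-11.00 E1.1934
G1 X5.50 Y-9.53 E1.5910
G1 X9.53 Y-5.50 E1.9891
G1 X10.13 Y-3.24 E2.1524
G1 X7.39 Y-0.50 E2.4230
G1 X0.50 Y-0.50 E2.9043
G1 X0.50 Y10.87 E3.6984
G1 X0.00 Y11.00 E3.7345
G1 X-5.50 Y9.53 E4.1322
G1 X-9.53 Y5.50 E4.5302
G1 X-11.00 Y0.00 E4.9279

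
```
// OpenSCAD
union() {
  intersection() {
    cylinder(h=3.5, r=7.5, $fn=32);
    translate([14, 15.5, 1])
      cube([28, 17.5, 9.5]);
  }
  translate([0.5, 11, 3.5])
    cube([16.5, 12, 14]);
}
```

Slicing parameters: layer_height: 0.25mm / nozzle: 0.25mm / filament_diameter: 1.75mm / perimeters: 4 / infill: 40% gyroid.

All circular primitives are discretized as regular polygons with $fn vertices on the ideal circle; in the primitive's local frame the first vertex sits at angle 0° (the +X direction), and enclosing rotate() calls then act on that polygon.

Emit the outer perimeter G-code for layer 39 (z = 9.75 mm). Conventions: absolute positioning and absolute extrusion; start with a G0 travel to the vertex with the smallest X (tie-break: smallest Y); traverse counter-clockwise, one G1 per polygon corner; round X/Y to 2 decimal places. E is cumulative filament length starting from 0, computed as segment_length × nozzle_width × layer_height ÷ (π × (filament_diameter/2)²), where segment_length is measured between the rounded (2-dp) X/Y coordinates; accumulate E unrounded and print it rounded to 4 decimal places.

G0 X0.50 Y11.00 Z9.75
G1 X17.00 Y11.00 E0.4287
G1 X17.00 Y23.00 E0.7406
G1 X0.50 Y23.00 E1.1693
G1 X0.50 Y11.00 E1.4811

At z = 9.75 mm: the cylinder does not reach this height (z outside [0, 3.5]); the cube at (14, 15.5) (footprint 28×17.5) is included at this height; Keeping only the common overlap: at least one operand is absent at this height, so nothing remains; the cube at (0.5, 11) (footprint 16.5×12) is included at this height; Combining (union): only the 16.5×12 cube at (0.5, 11) is present, so the union is just that shape — 1 connected region. The outline is a single polygon with 4 vertices. Extrusion per mm of travel: 0.25 × 0.25 / (π × 0.875²) = 0.025984. Accumulating E over each segment gives final E = 1.4811.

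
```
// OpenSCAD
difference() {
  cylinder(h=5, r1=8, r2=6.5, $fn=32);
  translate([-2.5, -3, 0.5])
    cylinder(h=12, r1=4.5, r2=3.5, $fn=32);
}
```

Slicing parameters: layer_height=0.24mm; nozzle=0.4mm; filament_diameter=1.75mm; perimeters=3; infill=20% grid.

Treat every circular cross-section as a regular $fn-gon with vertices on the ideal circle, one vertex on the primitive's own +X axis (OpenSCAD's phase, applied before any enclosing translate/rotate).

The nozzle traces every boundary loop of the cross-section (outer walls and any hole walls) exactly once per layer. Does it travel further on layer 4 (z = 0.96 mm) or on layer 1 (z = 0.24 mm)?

Layer 4 (z = 0.96): the cone: at t=0.192 of its height the radius interpolates to r₁+(r₂−r₁)t = 7.712, giving a regular 32-gon of that circumradius (perimeter = 2·32·7.712·sin(180°/32) = 48.38 mm); the cone at (-2.5, -3): at t=0.038 of its height the radius interpolates to r₁+(r₂−r₁)t = 4.462, giving a regular 32-gon of that circumradius (perimeter = 2·32·4.462·sin(180°/32) = 27.99 mm); Taking the first minus the rest: starting from the cone, the cone at (-2.5, -3) partially overlaps it — only the 59.11 mm² overlap (of its 62.14 mm²) is removed, clipping the outline — boundary = 62.56 mm. So its perimeter = 62.56 mm. Layer 1 (z = 0.24): the cone: at t=0.048 of its height the radius interpolates to r₁+(r₂−r₁)t = 7.928, giving a regular 32-gon of that circumradius (perimeter = 2·32·7.928·sin(180°/32) = 49.73 mm); the cone at (-2.5, -3) is absent (z outside [0.5, 12.5]); Taking the first minus the rest: none of the subtracted shapes is present at this height, so the cone is unchanged — boundary = 49.73 mm. So its perimeter = 49.73 mm. Layer 4 is larger (62.56 vs 49.73 mm).

layer 4 (z = 0.96 mm)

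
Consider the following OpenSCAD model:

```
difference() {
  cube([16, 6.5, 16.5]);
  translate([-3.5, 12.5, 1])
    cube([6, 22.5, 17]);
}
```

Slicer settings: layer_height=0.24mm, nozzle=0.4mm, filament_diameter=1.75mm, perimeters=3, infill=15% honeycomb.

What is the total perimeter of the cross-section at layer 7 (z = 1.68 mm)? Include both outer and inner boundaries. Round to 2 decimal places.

At z = 1.68 mm: the 16×6.5 cube contributes its full rectangle (perimeter 45.00 mm); the 6×22.5 cube at (-3.5, 12.5) contributes its full rectangle (perimeter 57.00 mm); Taking the first minus the rest: starting from the 16×6.5 cube, the 6×22.5 cube at (-3.5, 12.5) misses the remaining region (no effect) — boundary = 45.00 mm. Overall, the cross-section is a single solid region. Total boundary length (outer) = 45.00 mm.

45.00 mm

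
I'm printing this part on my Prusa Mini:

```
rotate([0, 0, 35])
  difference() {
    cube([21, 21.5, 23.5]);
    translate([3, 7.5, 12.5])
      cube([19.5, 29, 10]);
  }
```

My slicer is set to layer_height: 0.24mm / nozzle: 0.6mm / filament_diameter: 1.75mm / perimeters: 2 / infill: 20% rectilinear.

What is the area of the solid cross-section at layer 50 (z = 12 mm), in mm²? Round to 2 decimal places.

451.50 mm²

At z = 12 mm: the 21×21.5 cube contributes its full rectangle (area 451.50 mm²); the cube at (3, 7.5) is absent (z outside [12.5, 22.5]); After the difference (first − rest): none of the subtracted shapes is present at this height, so the 21×21.5 cube is unchanged — area = 451.50 mm²; (whole slice rotated 35° about Z — lengths, areas and connectivity unchanged). Overall, the cross-section is a single solid region. Net area = 451.50 mm².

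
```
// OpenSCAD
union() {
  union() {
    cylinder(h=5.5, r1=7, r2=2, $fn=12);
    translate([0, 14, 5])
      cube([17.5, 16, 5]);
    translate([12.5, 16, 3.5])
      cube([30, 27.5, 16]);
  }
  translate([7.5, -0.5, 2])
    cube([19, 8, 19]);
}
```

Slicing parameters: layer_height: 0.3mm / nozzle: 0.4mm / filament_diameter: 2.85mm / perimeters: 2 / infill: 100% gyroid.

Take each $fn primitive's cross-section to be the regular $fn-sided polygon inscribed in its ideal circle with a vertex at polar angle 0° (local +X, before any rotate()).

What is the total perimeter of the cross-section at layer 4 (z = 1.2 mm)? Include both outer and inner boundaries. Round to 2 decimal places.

At z = 1.2 mm: the cone (r1=7→r2=2) has section circumradius 5.909 here — a regular 12-gon (perimeter = 2·12·5.909·sin(180°/12) = 36.71 mm); the cube at (0, 14) is not intersected at this z (z outside [5, 10]); the cube at (12.5, 16) does not reach this height (z outside [3.5, 19.5]); Taking the union: only the cone is present, so the union is just that shape — boundary = 36.71 mm; the cube at (7.5, -0.5) does not reach this height (z outside [2, 21]); Taking the union: only the result so far is present, so the union is just that shape — boundary = 36.71 mm. Overall, the cross-section is a single solid region. Total boundary length (outer) = 36.71 mm.

36.71 mm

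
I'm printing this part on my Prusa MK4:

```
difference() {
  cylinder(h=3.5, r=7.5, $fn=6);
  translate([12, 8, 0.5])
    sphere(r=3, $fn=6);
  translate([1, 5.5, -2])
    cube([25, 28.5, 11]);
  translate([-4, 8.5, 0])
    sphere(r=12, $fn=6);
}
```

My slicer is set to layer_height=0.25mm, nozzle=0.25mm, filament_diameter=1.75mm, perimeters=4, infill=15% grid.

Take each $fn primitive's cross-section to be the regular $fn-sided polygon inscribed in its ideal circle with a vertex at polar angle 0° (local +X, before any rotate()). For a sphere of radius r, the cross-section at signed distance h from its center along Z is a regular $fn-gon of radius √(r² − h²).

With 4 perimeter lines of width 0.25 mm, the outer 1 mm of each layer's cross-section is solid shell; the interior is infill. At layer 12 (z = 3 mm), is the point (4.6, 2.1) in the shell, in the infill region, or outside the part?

shell

At z = 3 mm: the r=7.5 cylinder contributes a regular 6-gon of circumradius 7.5; the r=3 sphere at (12, 8) slices to a regular 6-gon of circumradius 1.658 (√(r²−h²) with h=2.5 from center); the cube at (1, 5.5) (footprint 25×28.5) is included at this height; the sphere at (-4, 8.5): section is a regular 6-gon, circumradius = √(r²−h²) = √(12²−3²) = 11.619; Taking the first minus the rest: starting from the r=7.5 cylinder, the r=3 sphere at (12, 8) misses the remaining region (no effect); the 25×28.5 cube at (1, 5.5) partially overlaps it — only the 3.02 mm² overlap (of its 712.50 mm²) is removed, clipping the outline; the r=12 sphere at (-4, 8.5) partially overlaps it — only the 74.66 mm² overlap (of its 350.74 mm²) is removed, clipping the outline — 1 connected region. Overall, the cross-section is a single solid region. The nearest boundary edge runs (1.81, -1.56)→(5.11, 4.15); distance from the point to it = 0.59 mm. The point is inside the cross-section, 0.59 mm from the nearest boundary — within the 1 mm shell band (4 × 0.25).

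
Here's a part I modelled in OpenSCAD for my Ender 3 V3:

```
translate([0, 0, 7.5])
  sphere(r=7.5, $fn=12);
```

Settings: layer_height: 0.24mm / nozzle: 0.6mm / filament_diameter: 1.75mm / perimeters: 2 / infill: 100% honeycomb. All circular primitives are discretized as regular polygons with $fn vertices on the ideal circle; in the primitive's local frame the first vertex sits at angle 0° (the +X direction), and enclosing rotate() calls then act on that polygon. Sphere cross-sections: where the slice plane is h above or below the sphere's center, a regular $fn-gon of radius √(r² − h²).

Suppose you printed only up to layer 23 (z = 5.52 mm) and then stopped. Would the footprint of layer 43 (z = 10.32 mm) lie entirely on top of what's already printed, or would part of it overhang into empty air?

Compare the two slices. At z = 5.52: the sphere: section is a regular 12-gon, circumradius = √(r²−h²) = √(7.5²−1.98²) = 7.234 (area = (12/2)·7.234²·sin(360°/12) = 156.99 mm²). At z = 10.32: the r=7.5 sphere contributes a regular 12-gon of circumradius √(7.5²−2.82²) = 6.950 (area = (12/2)·6.950²·sin(360°/12) = 144.89 mm²). Checking containment: the cross-section at z = 10.32 is a subset of the cross-section at z = 5.52.

entirely on top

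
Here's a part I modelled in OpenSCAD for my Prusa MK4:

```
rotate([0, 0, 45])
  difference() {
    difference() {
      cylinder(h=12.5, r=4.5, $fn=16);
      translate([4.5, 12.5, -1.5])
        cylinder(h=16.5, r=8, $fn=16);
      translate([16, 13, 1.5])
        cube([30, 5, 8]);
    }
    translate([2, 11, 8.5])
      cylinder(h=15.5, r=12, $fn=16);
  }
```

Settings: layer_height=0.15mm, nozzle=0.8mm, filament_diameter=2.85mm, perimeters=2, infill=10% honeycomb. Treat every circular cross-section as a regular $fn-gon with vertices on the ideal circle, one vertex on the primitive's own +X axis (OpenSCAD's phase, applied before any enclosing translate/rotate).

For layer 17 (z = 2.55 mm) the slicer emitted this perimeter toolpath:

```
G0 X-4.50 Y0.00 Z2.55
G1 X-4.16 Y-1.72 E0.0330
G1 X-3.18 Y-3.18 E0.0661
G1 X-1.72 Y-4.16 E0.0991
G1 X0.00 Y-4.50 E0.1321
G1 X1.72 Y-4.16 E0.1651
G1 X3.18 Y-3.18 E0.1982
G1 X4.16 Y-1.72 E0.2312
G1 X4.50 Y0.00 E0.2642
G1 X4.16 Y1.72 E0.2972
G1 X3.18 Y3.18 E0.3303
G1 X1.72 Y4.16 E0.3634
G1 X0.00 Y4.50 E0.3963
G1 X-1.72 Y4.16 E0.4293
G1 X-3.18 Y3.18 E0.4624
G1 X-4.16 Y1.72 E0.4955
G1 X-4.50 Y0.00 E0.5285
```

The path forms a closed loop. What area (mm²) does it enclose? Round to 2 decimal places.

Apply the shoelace formula to the sequence of (X, Y) vertices; enclosed area = 62.00 mm².

62.00 mm²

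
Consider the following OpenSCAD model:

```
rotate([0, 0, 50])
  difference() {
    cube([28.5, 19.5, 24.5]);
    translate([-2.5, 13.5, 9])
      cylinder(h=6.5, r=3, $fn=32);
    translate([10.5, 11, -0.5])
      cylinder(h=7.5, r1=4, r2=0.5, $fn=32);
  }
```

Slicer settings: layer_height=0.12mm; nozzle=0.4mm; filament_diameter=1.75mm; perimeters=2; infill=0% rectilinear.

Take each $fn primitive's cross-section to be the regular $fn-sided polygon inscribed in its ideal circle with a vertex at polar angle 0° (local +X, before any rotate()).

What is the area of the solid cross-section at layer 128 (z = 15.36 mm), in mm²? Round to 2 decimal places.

554.66 mm²

At z = 15.36 mm: the cube (footprint 28.5×19.5) is included at this height (area 555.75 mm²); the cylinder at (-2.5, 13.5): section is a regular 32-gon, circumradius r=3 (area = (32/2)·3.000²·sin(360°/32) = 28.09 mm²); the cone at (10.5, 11) does not reach this height (z outside [-0.5, 7]); Subtracting the remaining from the first: starting from the 28.5×19.5 cube (555.75 mm²), the r=3 cylinder at (-2.5, 13.5) partially overlaps it — only the 1.09 mm² overlap (of its 28.09 mm²) is removed, clipping the outline — area = 554.66 mm²; (rotated 50° about Z; rotation is an isometry so areas/perimeters/island counts are preserved). Overall, the cross-section is a single solid region. Net area = 554.66 mm².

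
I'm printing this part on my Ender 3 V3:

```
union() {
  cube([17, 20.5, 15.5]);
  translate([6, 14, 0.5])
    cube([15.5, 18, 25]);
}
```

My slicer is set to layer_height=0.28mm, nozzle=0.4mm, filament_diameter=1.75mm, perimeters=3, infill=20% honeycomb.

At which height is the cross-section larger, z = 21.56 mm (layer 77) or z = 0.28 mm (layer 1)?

layer 1 (z = 0.28 mm)

Layer 77 (z = 21.56): the cube is not intersected at this z (z outside [0, 15.5]); the 15.5×18 cube at (6, 14) contributes its full rectangle (area 279.00 mm²); Merging all regions: only the 15.5×18 cube at (6, 14) is present, so the union is just that shape — area = 279.00 mm². So its area = 279.00 mm². Layer 1 (z = 0.28): the 17×20.5 cube contributes its full rectangle (area 348.50 mm²); the cube at (6, 14) is absent (z outside [0.5, 25.5]); Merging all regions: only the 17×20.5 cube is present, so the union is just that shape — area = 348.50 mm². So its area = 348.50 mm². Layer 1 is larger (348.50 vs 279.00 mm²).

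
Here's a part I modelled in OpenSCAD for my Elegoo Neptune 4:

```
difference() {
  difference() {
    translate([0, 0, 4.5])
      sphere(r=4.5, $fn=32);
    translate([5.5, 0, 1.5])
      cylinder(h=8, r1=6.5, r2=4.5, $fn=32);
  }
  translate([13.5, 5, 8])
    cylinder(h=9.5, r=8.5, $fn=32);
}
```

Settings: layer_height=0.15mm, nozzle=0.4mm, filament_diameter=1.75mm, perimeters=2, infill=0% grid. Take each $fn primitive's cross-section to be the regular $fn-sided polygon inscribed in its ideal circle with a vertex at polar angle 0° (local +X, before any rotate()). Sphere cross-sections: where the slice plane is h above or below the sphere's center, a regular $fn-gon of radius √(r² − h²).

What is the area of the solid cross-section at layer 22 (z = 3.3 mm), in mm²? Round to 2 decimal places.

29.53 mm²

At z = 3.3 mm: the sphere: section is a regular 32-gon, circumradius = √(r²−h²) = √(4.5²−1.2²) = 4.337 (area = (32/2)·4.337²·sin(360°/32) = 58.71 mm²); the cone at (5.5, 0) contributes a regular 32-gon of circumradius 6.050 (interpolated between r1=6.5 and r2=4.5 at t=0.225) (area = (32/2)·6.050²·sin(360°/32) = 114.25 mm²); Subtracting the remaining from the first: starting from the r=4.5 sphere (58.71 mm²), the cone at (5.5, 0) partially overlaps it — only the 29.18 mm² overlap (of its 114.25 mm²) is removed, clipping the outline — area = 29.53 mm²; the cylinder at (13.5, 5) is not intersected at this z (z outside [8, 17.5]); Taking the first minus the rest: none of the subtracted shapes is present at this height, so the result so far is unchanged — area = 29.53 mm². Overall, the cross-section is a single solid region. Net area = 29.53 mm².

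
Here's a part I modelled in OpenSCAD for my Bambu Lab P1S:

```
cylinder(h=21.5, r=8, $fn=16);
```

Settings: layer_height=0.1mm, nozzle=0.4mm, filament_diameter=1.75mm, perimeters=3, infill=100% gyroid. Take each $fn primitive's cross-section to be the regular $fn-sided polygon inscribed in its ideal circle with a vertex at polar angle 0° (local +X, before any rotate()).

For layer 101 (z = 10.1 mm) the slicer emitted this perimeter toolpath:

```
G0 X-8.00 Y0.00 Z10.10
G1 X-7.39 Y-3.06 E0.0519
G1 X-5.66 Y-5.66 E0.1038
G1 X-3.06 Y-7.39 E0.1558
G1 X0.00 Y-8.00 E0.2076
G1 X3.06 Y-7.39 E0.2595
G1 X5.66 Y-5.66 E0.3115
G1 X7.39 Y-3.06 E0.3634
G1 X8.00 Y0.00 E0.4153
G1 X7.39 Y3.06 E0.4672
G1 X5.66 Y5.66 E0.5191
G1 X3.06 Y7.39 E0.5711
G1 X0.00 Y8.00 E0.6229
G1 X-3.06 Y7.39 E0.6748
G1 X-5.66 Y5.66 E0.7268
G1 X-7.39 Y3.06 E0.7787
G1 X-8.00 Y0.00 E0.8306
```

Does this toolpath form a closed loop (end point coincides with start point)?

Start point (G0): (-8.00, 0.00). End point (last G1): the path returns to the start — closed.

yes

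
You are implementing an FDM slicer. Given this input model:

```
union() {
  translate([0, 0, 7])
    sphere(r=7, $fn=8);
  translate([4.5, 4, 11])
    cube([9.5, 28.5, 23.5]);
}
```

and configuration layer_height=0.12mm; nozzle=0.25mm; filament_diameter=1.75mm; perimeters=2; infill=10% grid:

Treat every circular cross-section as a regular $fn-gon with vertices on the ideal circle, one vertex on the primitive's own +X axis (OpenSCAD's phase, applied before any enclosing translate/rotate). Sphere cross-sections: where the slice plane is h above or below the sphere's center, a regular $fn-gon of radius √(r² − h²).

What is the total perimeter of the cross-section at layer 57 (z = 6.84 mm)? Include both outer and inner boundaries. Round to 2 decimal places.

42.85 mm

At z = 6.84 mm: the r=7 sphere contributes a regular 8-gon of circumradius √(7²−0.16²) = 6.998 (perimeter = 2·8·6.998·sin(180°/8) = 42.85 mm); the cube at (4.5, 4) is absent (z outside [11, 34.5]); Taking the union: only the r=7 sphere is present, so the union is just that shape — boundary = 42.85 mm. Overall, the cross-section is a single solid region. Total boundary length (outer) = 42.85 mm.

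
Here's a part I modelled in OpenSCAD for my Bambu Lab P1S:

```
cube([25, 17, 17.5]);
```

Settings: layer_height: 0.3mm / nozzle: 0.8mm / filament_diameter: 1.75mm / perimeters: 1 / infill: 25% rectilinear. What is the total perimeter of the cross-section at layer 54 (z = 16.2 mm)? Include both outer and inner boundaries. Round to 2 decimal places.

At z = 16.2 mm: the 25×17 cube contributes its full rectangle (perimeter 84.00 mm). Overall, the cross-section is a single solid region. Total boundary length (outer) = 84.00 mm.

84.00 mm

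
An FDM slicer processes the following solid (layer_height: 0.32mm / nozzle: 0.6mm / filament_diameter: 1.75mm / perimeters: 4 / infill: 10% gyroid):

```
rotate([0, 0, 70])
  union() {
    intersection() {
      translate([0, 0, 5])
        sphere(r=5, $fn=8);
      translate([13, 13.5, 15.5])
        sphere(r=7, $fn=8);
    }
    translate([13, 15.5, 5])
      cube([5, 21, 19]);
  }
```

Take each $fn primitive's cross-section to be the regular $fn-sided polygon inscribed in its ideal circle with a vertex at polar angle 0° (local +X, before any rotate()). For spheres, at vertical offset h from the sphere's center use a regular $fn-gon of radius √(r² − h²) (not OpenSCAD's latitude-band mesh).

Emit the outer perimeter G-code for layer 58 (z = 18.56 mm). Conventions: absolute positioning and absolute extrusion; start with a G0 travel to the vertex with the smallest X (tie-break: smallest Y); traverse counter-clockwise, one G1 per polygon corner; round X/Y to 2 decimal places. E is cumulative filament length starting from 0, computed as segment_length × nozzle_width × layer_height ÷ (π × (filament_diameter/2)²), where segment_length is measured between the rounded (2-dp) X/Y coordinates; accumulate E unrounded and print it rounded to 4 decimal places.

G0 X-29.85 Y24.70 Z18.56
G1 X-10.12 Y17.52 E1.6760
G1 X-8.41 Y22.22 E2.0752
G1 X-28.14 Y29.40 E3.7512
G1 X-29.85 Y24.70 E4.1504

At z = 18.56 mm: the sphere does not reach this height (|z−center|=13.560 > r=5); the sphere at (13, 13.5): section is a regular 8-gon, circumradius = √(r²−h²) = √(7²−3.06²) = 6.296; Keeping only the common overlap: at least one operand is absent at this height, so nothing remains; the cube at (13, 15.5) (footprint 5×21) is included at this height; Combining (union): only the 5×21 cube at (13, 15.5) is present, so the union is just that shape — 1 connected region; (whole slice rotated 70° about Z — lengths, areas and connectivity unchanged). The outline is a single polygon with 4 vertices. Extrusion per mm of travel: 0.6 × 0.32 / (π × 0.875²) = 0.079824. Accumulating E over each segment gives final E = 4.1504.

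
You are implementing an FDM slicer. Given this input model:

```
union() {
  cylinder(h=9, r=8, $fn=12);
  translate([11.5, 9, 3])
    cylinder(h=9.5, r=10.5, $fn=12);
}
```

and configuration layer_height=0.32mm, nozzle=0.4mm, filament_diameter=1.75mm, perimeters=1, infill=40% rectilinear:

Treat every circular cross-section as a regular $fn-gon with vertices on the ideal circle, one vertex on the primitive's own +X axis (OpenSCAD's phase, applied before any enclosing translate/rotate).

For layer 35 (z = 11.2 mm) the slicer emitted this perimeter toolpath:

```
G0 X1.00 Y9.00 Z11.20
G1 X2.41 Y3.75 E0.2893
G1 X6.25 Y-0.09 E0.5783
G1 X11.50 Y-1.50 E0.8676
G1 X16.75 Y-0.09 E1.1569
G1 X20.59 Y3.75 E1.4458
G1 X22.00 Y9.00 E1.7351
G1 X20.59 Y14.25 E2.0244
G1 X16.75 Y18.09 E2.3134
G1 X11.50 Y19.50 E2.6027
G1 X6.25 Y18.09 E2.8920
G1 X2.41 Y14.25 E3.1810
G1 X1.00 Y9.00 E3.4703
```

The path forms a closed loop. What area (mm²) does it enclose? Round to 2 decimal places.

330.63 mm²

Apply the shoelace formula to the sequence of (X, Y) vertices; enclosed area = 330.63 mm².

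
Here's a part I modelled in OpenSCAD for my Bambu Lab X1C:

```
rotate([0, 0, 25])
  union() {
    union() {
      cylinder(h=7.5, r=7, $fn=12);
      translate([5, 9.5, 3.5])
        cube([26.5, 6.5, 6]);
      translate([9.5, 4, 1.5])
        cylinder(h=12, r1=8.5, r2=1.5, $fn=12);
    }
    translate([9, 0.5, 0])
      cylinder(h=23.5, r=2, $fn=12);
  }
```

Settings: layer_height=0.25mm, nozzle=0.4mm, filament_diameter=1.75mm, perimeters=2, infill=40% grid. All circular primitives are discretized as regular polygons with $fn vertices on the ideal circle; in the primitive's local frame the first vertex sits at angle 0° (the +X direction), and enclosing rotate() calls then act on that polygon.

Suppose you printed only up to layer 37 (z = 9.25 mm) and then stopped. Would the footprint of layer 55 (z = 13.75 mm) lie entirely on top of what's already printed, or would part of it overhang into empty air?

entirely on top

Compare the two slices. At z = 9.25: the cylinder is not intersected at this z (z outside [0, 7.5]); the cube at (5, 9.5) is present — its section is the full 26.5×6.5 rectangle (area 172.25 mm²); the cone at (9.5, 4) (r1=8.5→r2=1.5) has section circumradius 3.979 here — a regular 12-gon (area = (12/2)·3.979²·sin(360°/12) = 47.50 mm²); Taking the union: the 2 present regions are separate (no shared area or edge), so areas and boundary lengths simply add and each stays a separate island — area = 219.75 mm²; the r=2 cylinder at (9, 0.5) gives a regular 12-gon of circumradius 2 (constant along its height) (area = (12/2)·2.000²·sin(360°/12) = 12.00 mm²); Merging all regions: the regions partially overlap — summed areas 231.75 mm² minus the doubly-counted overlap 6.72 mm² gives 225.04 mm² — area = 225.04 mm²; (whole slice rotated 25° about Z — lengths, areas and connectivity unchanged). At z = 13.75: the cylinder does not reach this height (z outside [0, 7.5]); the cube at (5, 9.5) is absent (z outside [3.5, 9.5]); the cone at (9.5, 4) is not intersected at this z (z outside [1.5, 13.5]); Combining (union): nothing is present at this height; the r=2 cylinder at (9, 0.5) contributes a regular 12-gon of circumradius 2 (area = (12/2)·2.000²·sin(360°/12) = 12.00 mm²); Merging all regions: only the r=2 cylinder at (9, 0.5) is present, so the union is just that shape — area = 12.00 mm²; (rotated 25° about Z; rotation is an isometry so areas/perimeters/island counts are preserved). Checking containment: the cross-section at z = 13.75 is a subset of the cross-section at z = 9.25.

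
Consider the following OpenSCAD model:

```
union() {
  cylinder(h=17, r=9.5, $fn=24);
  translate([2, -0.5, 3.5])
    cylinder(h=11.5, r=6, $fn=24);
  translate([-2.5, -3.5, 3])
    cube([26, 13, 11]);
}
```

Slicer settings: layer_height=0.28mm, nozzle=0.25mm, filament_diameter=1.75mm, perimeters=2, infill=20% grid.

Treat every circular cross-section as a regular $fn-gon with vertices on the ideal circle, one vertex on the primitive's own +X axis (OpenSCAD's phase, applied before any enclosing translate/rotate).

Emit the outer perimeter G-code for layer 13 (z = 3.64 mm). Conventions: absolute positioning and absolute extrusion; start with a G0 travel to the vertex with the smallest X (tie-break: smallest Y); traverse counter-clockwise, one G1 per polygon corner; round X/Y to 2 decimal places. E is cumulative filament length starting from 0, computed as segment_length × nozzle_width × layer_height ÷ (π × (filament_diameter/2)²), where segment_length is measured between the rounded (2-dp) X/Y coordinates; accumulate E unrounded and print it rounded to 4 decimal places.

G0 X-9.50 Y0.00 Z3.64
G1 X-9.18 Y-2.46 E0.0722
G1 X-8.23 Y-4.75 E0.1443
G1 X-6.72 Y-6.72 E0.2166
G1 X-4.75 Y-8.23 E0.2888
G1 X-2.46 Y-9.18 E0.3610
G1 X0.00 Y-9.50 E0.4332
G1 X2.46 Y-9.18 E0.5054
G1 X4.75 Y-8.23 E0.5775
G1 X6.72 Y-6.72 E0.6498
G1 X8.23 Y-4.75 E0.7220
G1 X8.75 Y-3.50 E0.7614
G1 X23.50 Y-3.50 E1.1907
G1 X23.50 Y9.50 E1.5690
G1 X-2.50 Y9.50 E2.3257
G1 X-2.50 Y9.16 E2.3356
G1 X-4.75 Y8.23 E2.4064
G1 X-6.72 Y6.72 E2.4786
G1 X-8.23 Y4.75 E2.5509
G1 X-9.18 Y2.46 E2.6230
G1 X-9.50 Y0.00 E2.6952

At z = 3.64 mm: the r=9.5 cylinder gives a regular 24-gon of circumradius 9.5 (constant along its height); the r=6 cylinder at (2, -0.5) contributes a regular 24-gon of circumradius 6; the 26×13 cube at (-2.5, -3.5) contributes its full rectangle; Combining (union): the regions partially overlap (shared area 246.26 mm²), so overlapping operands fuse into one piece — 1 connected region. The outline is a single polygon with 20 vertices. Extrusion per mm of travel: 0.25 × 0.28 / (π × 0.875²) = 0.029103. Accumulating E over each segment gives final E = 2.6952.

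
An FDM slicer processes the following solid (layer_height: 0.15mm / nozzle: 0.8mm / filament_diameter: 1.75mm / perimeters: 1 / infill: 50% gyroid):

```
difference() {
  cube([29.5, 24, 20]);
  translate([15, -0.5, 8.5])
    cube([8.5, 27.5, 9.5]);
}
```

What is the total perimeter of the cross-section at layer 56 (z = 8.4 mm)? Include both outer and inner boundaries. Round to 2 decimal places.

107.00 mm

At z = 8.4 mm: the cube (footprint 29.5×24) is included at this height (perimeter 107.00 mm); the cube at (15, -0.5) does not reach this height (z outside [8.5, 18]); After the difference (first − rest): none of the subtracted shapes is present at this height, so the 29.5×24 cube is unchanged — boundary = 107.00 mm. Overall, the cross-section is a single solid region. Total boundary length (outer) = 107.00 mm.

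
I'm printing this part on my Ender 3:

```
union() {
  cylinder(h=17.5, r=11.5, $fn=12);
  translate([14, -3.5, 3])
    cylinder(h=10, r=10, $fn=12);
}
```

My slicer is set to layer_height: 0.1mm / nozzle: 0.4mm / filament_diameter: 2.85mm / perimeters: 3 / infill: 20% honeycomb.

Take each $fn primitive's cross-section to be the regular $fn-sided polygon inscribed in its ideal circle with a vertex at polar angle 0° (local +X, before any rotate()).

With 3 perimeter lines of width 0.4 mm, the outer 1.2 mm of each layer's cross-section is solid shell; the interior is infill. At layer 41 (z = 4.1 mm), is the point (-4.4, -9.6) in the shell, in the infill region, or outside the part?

At z = 4.1 mm: the cylinder: section is a regular 12-gon, circumradius r=11.5; the r=10 cylinder at (14, -3.5) contributes a regular 12-gon of circumradius 10; Merging all regions: the regions partially overlap (shared area 69.17 mm²), so overlapping operands fuse into one piece — 1 connected region. Overall, the cross-section is a single solid region. The nearest boundary edge runs (-0.00, -11.50)→(-5.75, -9.96); distance from the point to it = 0.70 mm. The point is inside the cross-section, 0.70 mm from the nearest boundary — within the 1.2 mm shell band (3 × 0.4).

shell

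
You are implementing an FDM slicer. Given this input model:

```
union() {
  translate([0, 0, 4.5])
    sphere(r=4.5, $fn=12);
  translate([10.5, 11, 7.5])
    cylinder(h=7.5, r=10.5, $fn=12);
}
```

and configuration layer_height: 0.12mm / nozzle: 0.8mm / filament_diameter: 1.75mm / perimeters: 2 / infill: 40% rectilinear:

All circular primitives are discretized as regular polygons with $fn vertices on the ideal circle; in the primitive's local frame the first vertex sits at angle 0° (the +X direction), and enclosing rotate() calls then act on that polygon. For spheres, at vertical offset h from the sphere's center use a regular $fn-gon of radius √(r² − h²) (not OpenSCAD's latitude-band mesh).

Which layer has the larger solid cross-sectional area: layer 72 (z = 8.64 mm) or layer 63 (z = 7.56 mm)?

Layer 72 (z = 8.64): the r=4.5 sphere contributes a regular 12-gon of circumradius √(4.5²−4.14²) = 1.764 (area = (12/2)·1.764²·sin(360°/12) = 9.33 mm²); the r=10.5 cylinder at (10.5, 11) gives a regular 12-gon of circumradius 10.5 (constant along its height) (area = (12/2)·10.500²·sin(360°/12) = 330.75 mm²); Taking the union: the 2 present regions are separate (no shared area or edge), so areas and boundary lengths simply add and each stays a separate island — area = 340.08 mm². So its area = 340.08 mm². Layer 63 (z = 7.56): the r=4.5 sphere slices to a regular 12-gon of circumradius 3.299 (√(r²−h²) with h=3.06 from center) (area = (12/2)·3.299²·sin(360°/12) = 32.66 mm²); the cylinder at (10.5, 11): section is a regular 12-gon, circumradius r=10.5 (area = (12/2)·10.500²·sin(360°/12) = 330.75 mm²); Taking the union: the 2 present regions are separate (no shared area or edge), so areas and boundary lengths simply add and each stays a separate island — area = 363.41 mm². So its area = 363.41 mm². Layer 63 is larger (363.41 vs 340.08 mm²).

layer 63 (z = 7.56 mm)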